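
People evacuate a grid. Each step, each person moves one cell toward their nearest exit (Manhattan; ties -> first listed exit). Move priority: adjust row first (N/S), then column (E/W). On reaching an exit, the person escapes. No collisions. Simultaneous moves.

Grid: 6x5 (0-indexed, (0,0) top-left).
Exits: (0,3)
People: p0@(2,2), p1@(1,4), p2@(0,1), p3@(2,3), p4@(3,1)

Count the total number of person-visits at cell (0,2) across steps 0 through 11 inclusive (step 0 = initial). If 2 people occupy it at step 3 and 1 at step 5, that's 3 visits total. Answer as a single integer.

Answer: 3

Derivation:
Step 0: p0@(2,2) p1@(1,4) p2@(0,1) p3@(2,3) p4@(3,1) -> at (0,2): 0 [-], cum=0
Step 1: p0@(1,2) p1@(0,4) p2@(0,2) p3@(1,3) p4@(2,1) -> at (0,2): 1 [p2], cum=1
Step 2: p0@(0,2) p1@ESC p2@ESC p3@ESC p4@(1,1) -> at (0,2): 1 [p0], cum=2
Step 3: p0@ESC p1@ESC p2@ESC p3@ESC p4@(0,1) -> at (0,2): 0 [-], cum=2
Step 4: p0@ESC p1@ESC p2@ESC p3@ESC p4@(0,2) -> at (0,2): 1 [p4], cum=3
Step 5: p0@ESC p1@ESC p2@ESC p3@ESC p4@ESC -> at (0,2): 0 [-], cum=3
Total visits = 3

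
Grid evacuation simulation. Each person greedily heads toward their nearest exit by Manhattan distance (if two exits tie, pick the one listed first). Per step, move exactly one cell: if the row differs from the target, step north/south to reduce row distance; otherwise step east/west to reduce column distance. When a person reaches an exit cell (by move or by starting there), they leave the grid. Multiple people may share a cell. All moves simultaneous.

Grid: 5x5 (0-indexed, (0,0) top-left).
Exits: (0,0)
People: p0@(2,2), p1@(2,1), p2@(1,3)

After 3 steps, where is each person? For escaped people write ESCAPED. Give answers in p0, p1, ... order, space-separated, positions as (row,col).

Step 1: p0:(2,2)->(1,2) | p1:(2,1)->(1,1) | p2:(1,3)->(0,3)
Step 2: p0:(1,2)->(0,2) | p1:(1,1)->(0,1) | p2:(0,3)->(0,2)
Step 3: p0:(0,2)->(0,1) | p1:(0,1)->(0,0)->EXIT | p2:(0,2)->(0,1)

(0,1) ESCAPED (0,1)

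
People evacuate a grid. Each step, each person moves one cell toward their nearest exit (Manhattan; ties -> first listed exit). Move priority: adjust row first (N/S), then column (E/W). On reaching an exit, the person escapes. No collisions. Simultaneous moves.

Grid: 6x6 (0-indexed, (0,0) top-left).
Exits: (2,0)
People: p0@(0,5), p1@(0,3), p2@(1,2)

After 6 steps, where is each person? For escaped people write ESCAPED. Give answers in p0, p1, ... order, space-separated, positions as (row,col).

Step 1: p0:(0,5)->(1,5) | p1:(0,3)->(1,3) | p2:(1,2)->(2,2)
Step 2: p0:(1,5)->(2,5) | p1:(1,3)->(2,3) | p2:(2,2)->(2,1)
Step 3: p0:(2,5)->(2,4) | p1:(2,3)->(2,2) | p2:(2,1)->(2,0)->EXIT
Step 4: p0:(2,4)->(2,3) | p1:(2,2)->(2,1) | p2:escaped
Step 5: p0:(2,3)->(2,2) | p1:(2,1)->(2,0)->EXIT | p2:escaped
Step 6: p0:(2,2)->(2,1) | p1:escaped | p2:escaped

(2,1) ESCAPED ESCAPED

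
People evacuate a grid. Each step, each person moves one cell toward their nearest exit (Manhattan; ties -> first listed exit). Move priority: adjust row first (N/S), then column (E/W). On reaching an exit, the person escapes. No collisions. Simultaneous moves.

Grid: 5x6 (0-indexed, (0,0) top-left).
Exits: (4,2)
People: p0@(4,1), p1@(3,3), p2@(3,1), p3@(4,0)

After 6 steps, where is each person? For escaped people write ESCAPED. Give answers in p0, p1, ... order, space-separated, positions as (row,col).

Step 1: p0:(4,1)->(4,2)->EXIT | p1:(3,3)->(4,3) | p2:(3,1)->(4,1) | p3:(4,0)->(4,1)
Step 2: p0:escaped | p1:(4,3)->(4,2)->EXIT | p2:(4,1)->(4,2)->EXIT | p3:(4,1)->(4,2)->EXIT

ESCAPED ESCAPED ESCAPED ESCAPED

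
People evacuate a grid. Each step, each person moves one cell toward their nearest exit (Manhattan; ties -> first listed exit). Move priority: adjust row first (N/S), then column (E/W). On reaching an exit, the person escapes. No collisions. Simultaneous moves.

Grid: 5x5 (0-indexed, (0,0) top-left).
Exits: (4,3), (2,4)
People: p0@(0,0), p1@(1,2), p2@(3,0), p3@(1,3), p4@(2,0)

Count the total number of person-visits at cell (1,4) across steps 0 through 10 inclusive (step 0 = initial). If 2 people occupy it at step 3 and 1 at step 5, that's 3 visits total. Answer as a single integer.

Answer: 0

Derivation:
Step 0: p0@(0,0) p1@(1,2) p2@(3,0) p3@(1,3) p4@(2,0) -> at (1,4): 0 [-], cum=0
Step 1: p0@(1,0) p1@(2,2) p2@(4,0) p3@(2,3) p4@(2,1) -> at (1,4): 0 [-], cum=0
Step 2: p0@(2,0) p1@(2,3) p2@(4,1) p3@ESC p4@(2,2) -> at (1,4): 0 [-], cum=0
Step 3: p0@(2,1) p1@ESC p2@(4,2) p3@ESC p4@(2,3) -> at (1,4): 0 [-], cum=0
Step 4: p0@(2,2) p1@ESC p2@ESC p3@ESC p4@ESC -> at (1,4): 0 [-], cum=0
Step 5: p0@(2,3) p1@ESC p2@ESC p3@ESC p4@ESC -> at (1,4): 0 [-], cum=0
Step 6: p0@ESC p1@ESC p2@ESC p3@ESC p4@ESC -> at (1,4): 0 [-], cum=0
Total visits = 0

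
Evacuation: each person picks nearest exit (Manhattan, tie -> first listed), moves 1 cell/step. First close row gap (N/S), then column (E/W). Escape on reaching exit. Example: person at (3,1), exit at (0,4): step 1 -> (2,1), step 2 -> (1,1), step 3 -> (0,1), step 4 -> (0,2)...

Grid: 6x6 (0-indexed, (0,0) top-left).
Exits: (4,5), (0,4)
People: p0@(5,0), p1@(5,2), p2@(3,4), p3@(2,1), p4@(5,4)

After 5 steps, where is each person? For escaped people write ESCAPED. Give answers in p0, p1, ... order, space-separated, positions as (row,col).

Step 1: p0:(5,0)->(4,0) | p1:(5,2)->(4,2) | p2:(3,4)->(4,4) | p3:(2,1)->(1,1) | p4:(5,4)->(4,4)
Step 2: p0:(4,0)->(4,1) | p1:(4,2)->(4,3) | p2:(4,4)->(4,5)->EXIT | p3:(1,1)->(0,1) | p4:(4,4)->(4,5)->EXIT
Step 3: p0:(4,1)->(4,2) | p1:(4,3)->(4,4) | p2:escaped | p3:(0,1)->(0,2) | p4:escaped
Step 4: p0:(4,2)->(4,3) | p1:(4,4)->(4,5)->EXIT | p2:escaped | p3:(0,2)->(0,3) | p4:escaped
Step 5: p0:(4,3)->(4,4) | p1:escaped | p2:escaped | p3:(0,3)->(0,4)->EXIT | p4:escaped

(4,4) ESCAPED ESCAPED ESCAPED ESCAPED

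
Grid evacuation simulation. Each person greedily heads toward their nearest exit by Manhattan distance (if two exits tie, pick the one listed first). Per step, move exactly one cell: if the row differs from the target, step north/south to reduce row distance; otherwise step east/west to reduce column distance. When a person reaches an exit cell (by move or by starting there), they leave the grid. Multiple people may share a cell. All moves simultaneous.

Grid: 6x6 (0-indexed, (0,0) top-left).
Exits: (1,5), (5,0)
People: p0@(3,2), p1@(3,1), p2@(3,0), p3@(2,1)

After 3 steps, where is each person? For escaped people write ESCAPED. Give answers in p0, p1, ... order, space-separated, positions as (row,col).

Step 1: p0:(3,2)->(4,2) | p1:(3,1)->(4,1) | p2:(3,0)->(4,0) | p3:(2,1)->(3,1)
Step 2: p0:(4,2)->(5,2) | p1:(4,1)->(5,1) | p2:(4,0)->(5,0)->EXIT | p3:(3,1)->(4,1)
Step 3: p0:(5,2)->(5,1) | p1:(5,1)->(5,0)->EXIT | p2:escaped | p3:(4,1)->(5,1)

(5,1) ESCAPED ESCAPED (5,1)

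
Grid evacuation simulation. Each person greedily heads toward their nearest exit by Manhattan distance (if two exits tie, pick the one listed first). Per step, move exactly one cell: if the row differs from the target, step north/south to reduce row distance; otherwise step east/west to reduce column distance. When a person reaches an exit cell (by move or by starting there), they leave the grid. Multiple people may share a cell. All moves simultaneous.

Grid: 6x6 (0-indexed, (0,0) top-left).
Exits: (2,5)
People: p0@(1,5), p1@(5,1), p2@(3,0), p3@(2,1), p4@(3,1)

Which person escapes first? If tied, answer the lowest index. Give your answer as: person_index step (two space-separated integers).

Step 1: p0:(1,5)->(2,5)->EXIT | p1:(5,1)->(4,1) | p2:(3,0)->(2,0) | p3:(2,1)->(2,2) | p4:(3,1)->(2,1)
Step 2: p0:escaped | p1:(4,1)->(3,1) | p2:(2,0)->(2,1) | p3:(2,2)->(2,3) | p4:(2,1)->(2,2)
Step 3: p0:escaped | p1:(3,1)->(2,1) | p2:(2,1)->(2,2) | p3:(2,3)->(2,4) | p4:(2,2)->(2,3)
Step 4: p0:escaped | p1:(2,1)->(2,2) | p2:(2,2)->(2,3) | p3:(2,4)->(2,5)->EXIT | p4:(2,3)->(2,4)
Step 5: p0:escaped | p1:(2,2)->(2,3) | p2:(2,3)->(2,4) | p3:escaped | p4:(2,4)->(2,5)->EXIT
Step 6: p0:escaped | p1:(2,3)->(2,4) | p2:(2,4)->(2,5)->EXIT | p3:escaped | p4:escaped
Step 7: p0:escaped | p1:(2,4)->(2,5)->EXIT | p2:escaped | p3:escaped | p4:escaped
Exit steps: [1, 7, 6, 4, 5]
First to escape: p0 at step 1

Answer: 0 1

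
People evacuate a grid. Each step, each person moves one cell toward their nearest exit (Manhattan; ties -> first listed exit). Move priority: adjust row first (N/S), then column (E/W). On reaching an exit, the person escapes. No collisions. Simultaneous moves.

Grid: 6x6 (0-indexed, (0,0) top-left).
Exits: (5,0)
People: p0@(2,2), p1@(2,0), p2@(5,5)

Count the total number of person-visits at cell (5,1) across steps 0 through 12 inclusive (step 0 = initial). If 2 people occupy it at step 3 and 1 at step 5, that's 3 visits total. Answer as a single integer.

Answer: 2

Derivation:
Step 0: p0@(2,2) p1@(2,0) p2@(5,5) -> at (5,1): 0 [-], cum=0
Step 1: p0@(3,2) p1@(3,0) p2@(5,4) -> at (5,1): 0 [-], cum=0
Step 2: p0@(4,2) p1@(4,0) p2@(5,3) -> at (5,1): 0 [-], cum=0
Step 3: p0@(5,2) p1@ESC p2@(5,2) -> at (5,1): 0 [-], cum=0
Step 4: p0@(5,1) p1@ESC p2@(5,1) -> at (5,1): 2 [p0,p2], cum=2
Step 5: p0@ESC p1@ESC p2@ESC -> at (5,1): 0 [-], cum=2
Total visits = 2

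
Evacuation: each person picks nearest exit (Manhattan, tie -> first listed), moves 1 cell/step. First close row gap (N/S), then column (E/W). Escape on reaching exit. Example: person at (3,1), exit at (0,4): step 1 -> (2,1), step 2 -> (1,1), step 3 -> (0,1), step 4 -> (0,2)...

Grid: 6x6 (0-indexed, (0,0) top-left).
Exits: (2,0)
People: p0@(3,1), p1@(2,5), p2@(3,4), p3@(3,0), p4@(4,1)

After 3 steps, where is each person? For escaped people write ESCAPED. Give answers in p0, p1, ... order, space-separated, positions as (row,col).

Step 1: p0:(3,1)->(2,1) | p1:(2,5)->(2,4) | p2:(3,4)->(2,4) | p3:(3,0)->(2,0)->EXIT | p4:(4,1)->(3,1)
Step 2: p0:(2,1)->(2,0)->EXIT | p1:(2,4)->(2,3) | p2:(2,4)->(2,3) | p3:escaped | p4:(3,1)->(2,1)
Step 3: p0:escaped | p1:(2,3)->(2,2) | p2:(2,3)->(2,2) | p3:escaped | p4:(2,1)->(2,0)->EXIT

ESCAPED (2,2) (2,2) ESCAPED ESCAPED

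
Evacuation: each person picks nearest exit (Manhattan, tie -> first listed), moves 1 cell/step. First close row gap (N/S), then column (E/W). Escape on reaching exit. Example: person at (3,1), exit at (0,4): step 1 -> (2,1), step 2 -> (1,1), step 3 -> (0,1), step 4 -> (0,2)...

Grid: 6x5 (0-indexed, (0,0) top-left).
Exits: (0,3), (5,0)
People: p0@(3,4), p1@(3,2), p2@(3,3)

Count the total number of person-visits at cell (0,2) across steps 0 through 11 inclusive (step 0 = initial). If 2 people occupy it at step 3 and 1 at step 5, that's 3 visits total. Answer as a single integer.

Answer: 1

Derivation:
Step 0: p0@(3,4) p1@(3,2) p2@(3,3) -> at (0,2): 0 [-], cum=0
Step 1: p0@(2,4) p1@(2,2) p2@(2,3) -> at (0,2): 0 [-], cum=0
Step 2: p0@(1,4) p1@(1,2) p2@(1,3) -> at (0,2): 0 [-], cum=0
Step 3: p0@(0,4) p1@(0,2) p2@ESC -> at (0,2): 1 [p1], cum=1
Step 4: p0@ESC p1@ESC p2@ESC -> at (0,2): 0 [-], cum=1
Total visits = 1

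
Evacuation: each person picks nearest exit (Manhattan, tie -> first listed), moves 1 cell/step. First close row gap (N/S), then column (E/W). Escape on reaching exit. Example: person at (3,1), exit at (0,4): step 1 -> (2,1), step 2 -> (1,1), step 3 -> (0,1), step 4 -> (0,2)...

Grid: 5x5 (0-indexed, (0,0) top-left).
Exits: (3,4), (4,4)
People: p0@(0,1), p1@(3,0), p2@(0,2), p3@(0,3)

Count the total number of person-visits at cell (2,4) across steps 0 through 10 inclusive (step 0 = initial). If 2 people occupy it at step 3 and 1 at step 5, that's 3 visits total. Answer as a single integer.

Step 0: p0@(0,1) p1@(3,0) p2@(0,2) p3@(0,3) -> at (2,4): 0 [-], cum=0
Step 1: p0@(1,1) p1@(3,1) p2@(1,2) p3@(1,3) -> at (2,4): 0 [-], cum=0
Step 2: p0@(2,1) p1@(3,2) p2@(2,2) p3@(2,3) -> at (2,4): 0 [-], cum=0
Step 3: p0@(3,1) p1@(3,3) p2@(3,2) p3@(3,3) -> at (2,4): 0 [-], cum=0
Step 4: p0@(3,2) p1@ESC p2@(3,3) p3@ESC -> at (2,4): 0 [-], cum=0
Step 5: p0@(3,3) p1@ESC p2@ESC p3@ESC -> at (2,4): 0 [-], cum=0
Step 6: p0@ESC p1@ESC p2@ESC p3@ESC -> at (2,4): 0 [-], cum=0
Total visits = 0

Answer: 0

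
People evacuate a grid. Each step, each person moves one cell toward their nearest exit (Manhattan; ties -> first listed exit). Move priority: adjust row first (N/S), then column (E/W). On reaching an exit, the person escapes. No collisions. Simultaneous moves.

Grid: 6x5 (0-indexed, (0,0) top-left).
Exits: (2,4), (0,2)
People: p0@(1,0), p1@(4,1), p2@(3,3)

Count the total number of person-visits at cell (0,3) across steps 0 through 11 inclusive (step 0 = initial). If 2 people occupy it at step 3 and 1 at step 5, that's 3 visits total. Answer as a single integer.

Step 0: p0@(1,0) p1@(4,1) p2@(3,3) -> at (0,3): 0 [-], cum=0
Step 1: p0@(0,0) p1@(3,1) p2@(2,3) -> at (0,3): 0 [-], cum=0
Step 2: p0@(0,1) p1@(2,1) p2@ESC -> at (0,3): 0 [-], cum=0
Step 3: p0@ESC p1@(2,2) p2@ESC -> at (0,3): 0 [-], cum=0
Step 4: p0@ESC p1@(2,3) p2@ESC -> at (0,3): 0 [-], cum=0
Step 5: p0@ESC p1@ESC p2@ESC -> at (0,3): 0 [-], cum=0
Total visits = 0

Answer: 0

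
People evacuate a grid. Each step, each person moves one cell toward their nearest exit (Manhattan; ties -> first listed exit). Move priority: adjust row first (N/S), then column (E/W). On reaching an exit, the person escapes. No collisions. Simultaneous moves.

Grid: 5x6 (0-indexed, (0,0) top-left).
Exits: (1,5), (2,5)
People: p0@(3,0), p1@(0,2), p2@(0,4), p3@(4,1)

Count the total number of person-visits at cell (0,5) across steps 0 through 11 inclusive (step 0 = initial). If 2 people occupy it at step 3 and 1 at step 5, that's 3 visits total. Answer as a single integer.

Step 0: p0@(3,0) p1@(0,2) p2@(0,4) p3@(4,1) -> at (0,5): 0 [-], cum=0
Step 1: p0@(2,0) p1@(1,2) p2@(1,4) p3@(3,1) -> at (0,5): 0 [-], cum=0
Step 2: p0@(2,1) p1@(1,3) p2@ESC p3@(2,1) -> at (0,5): 0 [-], cum=0
Step 3: p0@(2,2) p1@(1,4) p2@ESC p3@(2,2) -> at (0,5): 0 [-], cum=0
Step 4: p0@(2,3) p1@ESC p2@ESC p3@(2,3) -> at (0,5): 0 [-], cum=0
Step 5: p0@(2,4) p1@ESC p2@ESC p3@(2,4) -> at (0,5): 0 [-], cum=0
Step 6: p0@ESC p1@ESC p2@ESC p3@ESC -> at (0,5): 0 [-], cum=0
Total visits = 0

Answer: 0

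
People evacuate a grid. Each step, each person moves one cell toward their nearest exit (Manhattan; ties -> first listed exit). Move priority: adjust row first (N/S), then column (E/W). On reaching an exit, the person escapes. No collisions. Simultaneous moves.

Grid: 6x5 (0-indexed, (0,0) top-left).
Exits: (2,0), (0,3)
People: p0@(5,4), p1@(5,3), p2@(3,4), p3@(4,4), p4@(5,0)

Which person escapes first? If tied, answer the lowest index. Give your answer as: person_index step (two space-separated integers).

Answer: 4 3

Derivation:
Step 1: p0:(5,4)->(4,4) | p1:(5,3)->(4,3) | p2:(3,4)->(2,4) | p3:(4,4)->(3,4) | p4:(5,0)->(4,0)
Step 2: p0:(4,4)->(3,4) | p1:(4,3)->(3,3) | p2:(2,4)->(1,4) | p3:(3,4)->(2,4) | p4:(4,0)->(3,0)
Step 3: p0:(3,4)->(2,4) | p1:(3,3)->(2,3) | p2:(1,4)->(0,4) | p3:(2,4)->(1,4) | p4:(3,0)->(2,0)->EXIT
Step 4: p0:(2,4)->(1,4) | p1:(2,3)->(1,3) | p2:(0,4)->(0,3)->EXIT | p3:(1,4)->(0,4) | p4:escaped
Step 5: p0:(1,4)->(0,4) | p1:(1,3)->(0,3)->EXIT | p2:escaped | p3:(0,4)->(0,3)->EXIT | p4:escaped
Step 6: p0:(0,4)->(0,3)->EXIT | p1:escaped | p2:escaped | p3:escaped | p4:escaped
Exit steps: [6, 5, 4, 5, 3]
First to escape: p4 at step 3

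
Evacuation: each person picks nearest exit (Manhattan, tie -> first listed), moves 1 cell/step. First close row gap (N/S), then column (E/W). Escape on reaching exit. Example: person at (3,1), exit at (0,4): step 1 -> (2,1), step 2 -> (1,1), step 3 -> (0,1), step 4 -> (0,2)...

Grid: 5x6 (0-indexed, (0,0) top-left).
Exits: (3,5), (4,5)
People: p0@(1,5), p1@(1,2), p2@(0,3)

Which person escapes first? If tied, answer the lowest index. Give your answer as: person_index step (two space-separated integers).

Step 1: p0:(1,5)->(2,5) | p1:(1,2)->(2,2) | p2:(0,3)->(1,3)
Step 2: p0:(2,5)->(3,5)->EXIT | p1:(2,2)->(3,2) | p2:(1,3)->(2,3)
Step 3: p0:escaped | p1:(3,2)->(3,3) | p2:(2,3)->(3,3)
Step 4: p0:escaped | p1:(3,3)->(3,4) | p2:(3,3)->(3,4)
Step 5: p0:escaped | p1:(3,4)->(3,5)->EXIT | p2:(3,4)->(3,5)->EXIT
Exit steps: [2, 5, 5]
First to escape: p0 at step 2

Answer: 0 2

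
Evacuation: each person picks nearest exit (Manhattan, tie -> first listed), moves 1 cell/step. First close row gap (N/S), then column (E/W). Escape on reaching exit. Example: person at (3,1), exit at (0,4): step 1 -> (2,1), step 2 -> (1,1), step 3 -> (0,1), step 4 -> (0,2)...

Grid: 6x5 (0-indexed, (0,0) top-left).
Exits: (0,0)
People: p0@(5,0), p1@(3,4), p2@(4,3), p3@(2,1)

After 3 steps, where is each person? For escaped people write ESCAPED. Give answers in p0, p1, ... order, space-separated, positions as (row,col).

Step 1: p0:(5,0)->(4,0) | p1:(3,4)->(2,4) | p2:(4,3)->(3,3) | p3:(2,1)->(1,1)
Step 2: p0:(4,0)->(3,0) | p1:(2,4)->(1,4) | p2:(3,3)->(2,3) | p3:(1,1)->(0,1)
Step 3: p0:(3,0)->(2,0) | p1:(1,4)->(0,4) | p2:(2,3)->(1,3) | p3:(0,1)->(0,0)->EXIT

(2,0) (0,4) (1,3) ESCAPED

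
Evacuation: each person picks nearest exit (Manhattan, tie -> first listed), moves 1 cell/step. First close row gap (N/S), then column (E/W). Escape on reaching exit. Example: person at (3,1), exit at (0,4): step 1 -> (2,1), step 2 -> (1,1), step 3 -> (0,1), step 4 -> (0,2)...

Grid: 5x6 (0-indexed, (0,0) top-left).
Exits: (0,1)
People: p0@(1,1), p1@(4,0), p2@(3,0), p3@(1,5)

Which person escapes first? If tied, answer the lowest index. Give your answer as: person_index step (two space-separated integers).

Step 1: p0:(1,1)->(0,1)->EXIT | p1:(4,0)->(3,0) | p2:(3,0)->(2,0) | p3:(1,5)->(0,5)
Step 2: p0:escaped | p1:(3,0)->(2,0) | p2:(2,0)->(1,0) | p3:(0,5)->(0,4)
Step 3: p0:escaped | p1:(2,0)->(1,0) | p2:(1,0)->(0,0) | p3:(0,4)->(0,3)
Step 4: p0:escaped | p1:(1,0)->(0,0) | p2:(0,0)->(0,1)->EXIT | p3:(0,3)->(0,2)
Step 5: p0:escaped | p1:(0,0)->(0,1)->EXIT | p2:escaped | p3:(0,2)->(0,1)->EXIT
Exit steps: [1, 5, 4, 5]
First to escape: p0 at step 1

Answer: 0 1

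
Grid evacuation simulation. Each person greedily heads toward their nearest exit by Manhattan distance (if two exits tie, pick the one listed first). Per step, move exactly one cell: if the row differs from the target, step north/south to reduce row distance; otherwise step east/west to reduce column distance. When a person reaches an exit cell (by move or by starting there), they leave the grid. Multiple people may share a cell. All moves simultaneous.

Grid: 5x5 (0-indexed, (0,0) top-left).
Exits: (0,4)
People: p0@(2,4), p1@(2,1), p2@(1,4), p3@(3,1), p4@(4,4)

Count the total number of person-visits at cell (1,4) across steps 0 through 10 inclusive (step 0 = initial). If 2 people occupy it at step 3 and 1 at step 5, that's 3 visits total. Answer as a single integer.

Answer: 3

Derivation:
Step 0: p0@(2,4) p1@(2,1) p2@(1,4) p3@(3,1) p4@(4,4) -> at (1,4): 1 [p2], cum=1
Step 1: p0@(1,4) p1@(1,1) p2@ESC p3@(2,1) p4@(3,4) -> at (1,4): 1 [p0], cum=2
Step 2: p0@ESC p1@(0,1) p2@ESC p3@(1,1) p4@(2,4) -> at (1,4): 0 [-], cum=2
Step 3: p0@ESC p1@(0,2) p2@ESC p3@(0,1) p4@(1,4) -> at (1,4): 1 [p4], cum=3
Step 4: p0@ESC p1@(0,3) p2@ESC p3@(0,2) p4@ESC -> at (1,4): 0 [-], cum=3
Step 5: p0@ESC p1@ESC p2@ESC p3@(0,3) p4@ESC -> at (1,4): 0 [-], cum=3
Step 6: p0@ESC p1@ESC p2@ESC p3@ESC p4@ESC -> at (1,4): 0 [-], cum=3
Total visits = 3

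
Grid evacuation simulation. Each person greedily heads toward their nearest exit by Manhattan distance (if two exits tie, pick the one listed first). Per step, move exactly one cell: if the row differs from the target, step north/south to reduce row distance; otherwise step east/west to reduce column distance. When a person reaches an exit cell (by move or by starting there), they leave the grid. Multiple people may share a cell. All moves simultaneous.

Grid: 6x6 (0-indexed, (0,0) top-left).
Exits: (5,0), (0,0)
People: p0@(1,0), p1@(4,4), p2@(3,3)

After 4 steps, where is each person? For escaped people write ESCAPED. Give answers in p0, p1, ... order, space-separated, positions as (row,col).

Step 1: p0:(1,0)->(0,0)->EXIT | p1:(4,4)->(5,4) | p2:(3,3)->(4,3)
Step 2: p0:escaped | p1:(5,4)->(5,3) | p2:(4,3)->(5,3)
Step 3: p0:escaped | p1:(5,3)->(5,2) | p2:(5,3)->(5,2)
Step 4: p0:escaped | p1:(5,2)->(5,1) | p2:(5,2)->(5,1)

ESCAPED (5,1) (5,1)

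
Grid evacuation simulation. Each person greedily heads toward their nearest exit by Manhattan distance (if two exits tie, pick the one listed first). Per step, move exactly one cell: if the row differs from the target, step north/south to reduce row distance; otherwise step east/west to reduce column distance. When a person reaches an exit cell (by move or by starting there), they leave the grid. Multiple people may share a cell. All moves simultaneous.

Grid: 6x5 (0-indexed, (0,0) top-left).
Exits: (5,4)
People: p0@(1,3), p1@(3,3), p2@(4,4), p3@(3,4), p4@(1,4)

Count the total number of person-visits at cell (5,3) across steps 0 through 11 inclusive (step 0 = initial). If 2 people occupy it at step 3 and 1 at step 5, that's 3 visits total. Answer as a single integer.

Answer: 2

Derivation:
Step 0: p0@(1,3) p1@(3,3) p2@(4,4) p3@(3,4) p4@(1,4) -> at (5,3): 0 [-], cum=0
Step 1: p0@(2,3) p1@(4,3) p2@ESC p3@(4,4) p4@(2,4) -> at (5,3): 0 [-], cum=0
Step 2: p0@(3,3) p1@(5,3) p2@ESC p3@ESC p4@(3,4) -> at (5,3): 1 [p1], cum=1
Step 3: p0@(4,3) p1@ESC p2@ESC p3@ESC p4@(4,4) -> at (5,3): 0 [-], cum=1
Step 4: p0@(5,3) p1@ESC p2@ESC p3@ESC p4@ESC -> at (5,3): 1 [p0], cum=2
Step 5: p0@ESC p1@ESC p2@ESC p3@ESC p4@ESC -> at (5,3): 0 [-], cum=2
Total visits = 2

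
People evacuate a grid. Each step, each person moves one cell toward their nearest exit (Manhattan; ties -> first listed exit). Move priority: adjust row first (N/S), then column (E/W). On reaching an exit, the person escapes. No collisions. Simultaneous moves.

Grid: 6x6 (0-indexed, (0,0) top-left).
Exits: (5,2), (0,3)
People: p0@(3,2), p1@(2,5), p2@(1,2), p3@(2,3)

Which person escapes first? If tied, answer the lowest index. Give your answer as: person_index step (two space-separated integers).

Answer: 0 2

Derivation:
Step 1: p0:(3,2)->(4,2) | p1:(2,5)->(1,5) | p2:(1,2)->(0,2) | p3:(2,3)->(1,3)
Step 2: p0:(4,2)->(5,2)->EXIT | p1:(1,5)->(0,5) | p2:(0,2)->(0,3)->EXIT | p3:(1,3)->(0,3)->EXIT
Step 3: p0:escaped | p1:(0,5)->(0,4) | p2:escaped | p3:escaped
Step 4: p0:escaped | p1:(0,4)->(0,3)->EXIT | p2:escaped | p3:escaped
Exit steps: [2, 4, 2, 2]
First to escape: p0 at step 2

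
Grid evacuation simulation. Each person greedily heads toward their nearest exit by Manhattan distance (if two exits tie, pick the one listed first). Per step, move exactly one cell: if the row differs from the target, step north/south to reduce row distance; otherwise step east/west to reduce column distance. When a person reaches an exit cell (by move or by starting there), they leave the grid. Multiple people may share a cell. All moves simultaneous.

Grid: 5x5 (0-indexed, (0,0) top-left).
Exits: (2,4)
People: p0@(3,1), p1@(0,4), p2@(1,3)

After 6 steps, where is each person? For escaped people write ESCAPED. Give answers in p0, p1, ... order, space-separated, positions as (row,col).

Step 1: p0:(3,1)->(2,1) | p1:(0,4)->(1,4) | p2:(1,3)->(2,3)
Step 2: p0:(2,1)->(2,2) | p1:(1,4)->(2,4)->EXIT | p2:(2,3)->(2,4)->EXIT
Step 3: p0:(2,2)->(2,3) | p1:escaped | p2:escaped
Step 4: p0:(2,3)->(2,4)->EXIT | p1:escaped | p2:escaped

ESCAPED ESCAPED ESCAPED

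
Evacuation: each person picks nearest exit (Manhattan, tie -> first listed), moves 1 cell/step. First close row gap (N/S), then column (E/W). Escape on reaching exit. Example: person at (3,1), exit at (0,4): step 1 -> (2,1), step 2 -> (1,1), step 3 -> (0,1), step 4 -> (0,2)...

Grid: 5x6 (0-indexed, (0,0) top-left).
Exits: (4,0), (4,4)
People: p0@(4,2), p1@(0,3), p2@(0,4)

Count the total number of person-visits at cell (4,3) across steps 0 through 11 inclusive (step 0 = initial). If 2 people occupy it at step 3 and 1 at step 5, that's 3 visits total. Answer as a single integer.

Answer: 1

Derivation:
Step 0: p0@(4,2) p1@(0,3) p2@(0,4) -> at (4,3): 0 [-], cum=0
Step 1: p0@(4,1) p1@(1,3) p2@(1,4) -> at (4,3): 0 [-], cum=0
Step 2: p0@ESC p1@(2,3) p2@(2,4) -> at (4,3): 0 [-], cum=0
Step 3: p0@ESC p1@(3,3) p2@(3,4) -> at (4,3): 0 [-], cum=0
Step 4: p0@ESC p1@(4,3) p2@ESC -> at (4,3): 1 [p1], cum=1
Step 5: p0@ESC p1@ESC p2@ESC -> at (4,3): 0 [-], cum=1
Total visits = 1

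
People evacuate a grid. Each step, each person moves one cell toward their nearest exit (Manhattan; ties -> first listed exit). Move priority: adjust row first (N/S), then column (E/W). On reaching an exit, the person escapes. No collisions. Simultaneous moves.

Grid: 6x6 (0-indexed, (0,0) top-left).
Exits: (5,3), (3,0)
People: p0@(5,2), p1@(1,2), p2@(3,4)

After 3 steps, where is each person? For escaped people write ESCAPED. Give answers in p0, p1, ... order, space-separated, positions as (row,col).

Step 1: p0:(5,2)->(5,3)->EXIT | p1:(1,2)->(2,2) | p2:(3,4)->(4,4)
Step 2: p0:escaped | p1:(2,2)->(3,2) | p2:(4,4)->(5,4)
Step 3: p0:escaped | p1:(3,2)->(3,1) | p2:(5,4)->(5,3)->EXIT

ESCAPED (3,1) ESCAPED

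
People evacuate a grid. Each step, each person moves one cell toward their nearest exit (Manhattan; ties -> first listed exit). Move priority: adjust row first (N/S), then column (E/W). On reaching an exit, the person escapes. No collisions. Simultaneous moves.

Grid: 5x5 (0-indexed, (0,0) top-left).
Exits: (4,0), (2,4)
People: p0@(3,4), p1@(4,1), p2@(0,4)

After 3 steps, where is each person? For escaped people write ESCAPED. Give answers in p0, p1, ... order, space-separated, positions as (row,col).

Step 1: p0:(3,4)->(2,4)->EXIT | p1:(4,1)->(4,0)->EXIT | p2:(0,4)->(1,4)
Step 2: p0:escaped | p1:escaped | p2:(1,4)->(2,4)->EXIT

ESCAPED ESCAPED ESCAPED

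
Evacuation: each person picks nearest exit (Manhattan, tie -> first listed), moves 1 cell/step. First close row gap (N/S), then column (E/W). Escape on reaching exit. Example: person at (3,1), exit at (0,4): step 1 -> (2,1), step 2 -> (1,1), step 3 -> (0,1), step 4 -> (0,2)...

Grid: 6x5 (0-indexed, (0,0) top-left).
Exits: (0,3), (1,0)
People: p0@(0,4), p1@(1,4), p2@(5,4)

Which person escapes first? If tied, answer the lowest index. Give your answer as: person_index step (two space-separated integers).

Step 1: p0:(0,4)->(0,3)->EXIT | p1:(1,4)->(0,4) | p2:(5,4)->(4,4)
Step 2: p0:escaped | p1:(0,4)->(0,3)->EXIT | p2:(4,4)->(3,4)
Step 3: p0:escaped | p1:escaped | p2:(3,4)->(2,4)
Step 4: p0:escaped | p1:escaped | p2:(2,4)->(1,4)
Step 5: p0:escaped | p1:escaped | p2:(1,4)->(0,4)
Step 6: p0:escaped | p1:escaped | p2:(0,4)->(0,3)->EXIT
Exit steps: [1, 2, 6]
First to escape: p0 at step 1

Answer: 0 1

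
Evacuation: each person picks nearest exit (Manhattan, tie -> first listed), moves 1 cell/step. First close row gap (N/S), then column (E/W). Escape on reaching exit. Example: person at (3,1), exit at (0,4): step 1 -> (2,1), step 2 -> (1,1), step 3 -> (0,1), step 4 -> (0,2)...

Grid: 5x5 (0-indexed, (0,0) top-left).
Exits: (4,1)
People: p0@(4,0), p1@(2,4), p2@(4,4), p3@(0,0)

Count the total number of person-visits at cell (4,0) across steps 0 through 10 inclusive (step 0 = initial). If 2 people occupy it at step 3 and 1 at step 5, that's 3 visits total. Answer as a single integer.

Answer: 2

Derivation:
Step 0: p0@(4,0) p1@(2,4) p2@(4,4) p3@(0,0) -> at (4,0): 1 [p0], cum=1
Step 1: p0@ESC p1@(3,4) p2@(4,3) p3@(1,0) -> at (4,0): 0 [-], cum=1
Step 2: p0@ESC p1@(4,4) p2@(4,2) p3@(2,0) -> at (4,0): 0 [-], cum=1
Step 3: p0@ESC p1@(4,3) p2@ESC p3@(3,0) -> at (4,0): 0 [-], cum=1
Step 4: p0@ESC p1@(4,2) p2@ESC p3@(4,0) -> at (4,0): 1 [p3], cum=2
Step 5: p0@ESC p1@ESC p2@ESC p3@ESC -> at (4,0): 0 [-], cum=2
Total visits = 2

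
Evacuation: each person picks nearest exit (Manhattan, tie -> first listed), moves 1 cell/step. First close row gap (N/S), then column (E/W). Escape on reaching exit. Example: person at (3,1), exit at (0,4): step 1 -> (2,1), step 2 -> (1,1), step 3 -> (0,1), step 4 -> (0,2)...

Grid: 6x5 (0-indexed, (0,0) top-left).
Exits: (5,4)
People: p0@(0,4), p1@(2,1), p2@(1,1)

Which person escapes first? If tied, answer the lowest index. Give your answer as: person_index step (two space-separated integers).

Answer: 0 5

Derivation:
Step 1: p0:(0,4)->(1,4) | p1:(2,1)->(3,1) | p2:(1,1)->(2,1)
Step 2: p0:(1,4)->(2,4) | p1:(3,1)->(4,1) | p2:(2,1)->(3,1)
Step 3: p0:(2,4)->(3,4) | p1:(4,1)->(5,1) | p2:(3,1)->(4,1)
Step 4: p0:(3,4)->(4,4) | p1:(5,1)->(5,2) | p2:(4,1)->(5,1)
Step 5: p0:(4,4)->(5,4)->EXIT | p1:(5,2)->(5,3) | p2:(5,1)->(5,2)
Step 6: p0:escaped | p1:(5,3)->(5,4)->EXIT | p2:(5,2)->(5,3)
Step 7: p0:escaped | p1:escaped | p2:(5,3)->(5,4)->EXIT
Exit steps: [5, 6, 7]
First to escape: p0 at step 5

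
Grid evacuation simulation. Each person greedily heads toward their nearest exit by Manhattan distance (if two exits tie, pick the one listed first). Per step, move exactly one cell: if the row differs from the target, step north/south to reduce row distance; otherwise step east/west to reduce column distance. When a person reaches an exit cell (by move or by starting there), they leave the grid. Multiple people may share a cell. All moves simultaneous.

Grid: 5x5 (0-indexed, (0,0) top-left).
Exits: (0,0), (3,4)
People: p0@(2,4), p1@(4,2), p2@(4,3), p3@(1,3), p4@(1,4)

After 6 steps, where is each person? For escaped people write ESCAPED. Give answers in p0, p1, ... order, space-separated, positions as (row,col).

Step 1: p0:(2,4)->(3,4)->EXIT | p1:(4,2)->(3,2) | p2:(4,3)->(3,3) | p3:(1,3)->(2,3) | p4:(1,4)->(2,4)
Step 2: p0:escaped | p1:(3,2)->(3,3) | p2:(3,3)->(3,4)->EXIT | p3:(2,3)->(3,3) | p4:(2,4)->(3,4)->EXIT
Step 3: p0:escaped | p1:(3,3)->(3,4)->EXIT | p2:escaped | p3:(3,3)->(3,4)->EXIT | p4:escaped

ESCAPED ESCAPED ESCAPED ESCAPED ESCAPED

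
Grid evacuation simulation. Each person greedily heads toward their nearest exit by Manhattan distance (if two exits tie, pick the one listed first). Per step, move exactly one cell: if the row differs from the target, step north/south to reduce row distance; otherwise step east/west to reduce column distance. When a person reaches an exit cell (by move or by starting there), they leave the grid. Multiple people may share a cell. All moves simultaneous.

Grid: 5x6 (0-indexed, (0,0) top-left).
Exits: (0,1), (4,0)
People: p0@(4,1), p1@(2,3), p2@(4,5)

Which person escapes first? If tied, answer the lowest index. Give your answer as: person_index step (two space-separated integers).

Answer: 0 1

Derivation:
Step 1: p0:(4,1)->(4,0)->EXIT | p1:(2,3)->(1,3) | p2:(4,5)->(4,4)
Step 2: p0:escaped | p1:(1,3)->(0,3) | p2:(4,4)->(4,3)
Step 3: p0:escaped | p1:(0,3)->(0,2) | p2:(4,3)->(4,2)
Step 4: p0:escaped | p1:(0,2)->(0,1)->EXIT | p2:(4,2)->(4,1)
Step 5: p0:escaped | p1:escaped | p2:(4,1)->(4,0)->EXIT
Exit steps: [1, 4, 5]
First to escape: p0 at step 1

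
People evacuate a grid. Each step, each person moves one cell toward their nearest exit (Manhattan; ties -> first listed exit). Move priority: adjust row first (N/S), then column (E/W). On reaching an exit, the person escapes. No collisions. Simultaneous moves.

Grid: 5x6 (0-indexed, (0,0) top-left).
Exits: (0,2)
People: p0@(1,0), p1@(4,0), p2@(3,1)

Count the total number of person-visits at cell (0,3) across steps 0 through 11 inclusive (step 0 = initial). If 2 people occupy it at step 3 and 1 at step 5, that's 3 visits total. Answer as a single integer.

Step 0: p0@(1,0) p1@(4,0) p2@(3,1) -> at (0,3): 0 [-], cum=0
Step 1: p0@(0,0) p1@(3,0) p2@(2,1) -> at (0,3): 0 [-], cum=0
Step 2: p0@(0,1) p1@(2,0) p2@(1,1) -> at (0,3): 0 [-], cum=0
Step 3: p0@ESC p1@(1,0) p2@(0,1) -> at (0,3): 0 [-], cum=0
Step 4: p0@ESC p1@(0,0) p2@ESC -> at (0,3): 0 [-], cum=0
Step 5: p0@ESC p1@(0,1) p2@ESC -> at (0,3): 0 [-], cum=0
Step 6: p0@ESC p1@ESC p2@ESC -> at (0,3): 0 [-], cum=0
Total visits = 0

Answer: 0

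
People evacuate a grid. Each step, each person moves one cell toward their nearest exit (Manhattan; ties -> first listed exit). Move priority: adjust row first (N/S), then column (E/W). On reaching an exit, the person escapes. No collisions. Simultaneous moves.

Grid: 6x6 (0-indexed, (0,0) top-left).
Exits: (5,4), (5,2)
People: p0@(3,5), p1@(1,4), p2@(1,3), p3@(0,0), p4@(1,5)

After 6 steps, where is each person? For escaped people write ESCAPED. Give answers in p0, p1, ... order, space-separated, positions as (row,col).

Step 1: p0:(3,5)->(4,5) | p1:(1,4)->(2,4) | p2:(1,3)->(2,3) | p3:(0,0)->(1,0) | p4:(1,5)->(2,5)
Step 2: p0:(4,5)->(5,5) | p1:(2,4)->(3,4) | p2:(2,3)->(3,3) | p3:(1,0)->(2,0) | p4:(2,5)->(3,5)
Step 3: p0:(5,5)->(5,4)->EXIT | p1:(3,4)->(4,4) | p2:(3,3)->(4,3) | p3:(2,0)->(3,0) | p4:(3,5)->(4,5)
Step 4: p0:escaped | p1:(4,4)->(5,4)->EXIT | p2:(4,3)->(5,3) | p3:(3,0)->(4,0) | p4:(4,5)->(5,5)
Step 5: p0:escaped | p1:escaped | p2:(5,3)->(5,4)->EXIT | p3:(4,0)->(5,0) | p4:(5,5)->(5,4)->EXIT
Step 6: p0:escaped | p1:escaped | p2:escaped | p3:(5,0)->(5,1) | p4:escaped

ESCAPED ESCAPED ESCAPED (5,1) ESCAPED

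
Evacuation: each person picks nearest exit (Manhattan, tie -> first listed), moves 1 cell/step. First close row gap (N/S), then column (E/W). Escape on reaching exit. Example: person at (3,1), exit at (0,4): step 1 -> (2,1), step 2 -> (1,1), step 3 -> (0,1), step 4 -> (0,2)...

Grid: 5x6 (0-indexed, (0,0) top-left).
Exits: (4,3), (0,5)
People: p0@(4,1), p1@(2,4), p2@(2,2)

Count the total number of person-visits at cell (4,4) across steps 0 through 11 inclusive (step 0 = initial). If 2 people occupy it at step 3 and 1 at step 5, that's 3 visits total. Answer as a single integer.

Answer: 1

Derivation:
Step 0: p0@(4,1) p1@(2,4) p2@(2,2) -> at (4,4): 0 [-], cum=0
Step 1: p0@(4,2) p1@(3,4) p2@(3,2) -> at (4,4): 0 [-], cum=0
Step 2: p0@ESC p1@(4,4) p2@(4,2) -> at (4,4): 1 [p1], cum=1
Step 3: p0@ESC p1@ESC p2@ESC -> at (4,4): 0 [-], cum=1
Total visits = 1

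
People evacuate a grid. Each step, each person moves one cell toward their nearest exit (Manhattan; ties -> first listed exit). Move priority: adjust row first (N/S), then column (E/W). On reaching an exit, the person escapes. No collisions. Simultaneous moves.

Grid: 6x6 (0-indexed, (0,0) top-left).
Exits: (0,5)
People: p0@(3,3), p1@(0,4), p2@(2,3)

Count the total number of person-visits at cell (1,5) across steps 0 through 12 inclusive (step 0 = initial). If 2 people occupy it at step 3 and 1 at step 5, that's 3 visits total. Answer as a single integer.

Step 0: p0@(3,3) p1@(0,4) p2@(2,3) -> at (1,5): 0 [-], cum=0
Step 1: p0@(2,3) p1@ESC p2@(1,3) -> at (1,5): 0 [-], cum=0
Step 2: p0@(1,3) p1@ESC p2@(0,3) -> at (1,5): 0 [-], cum=0
Step 3: p0@(0,3) p1@ESC p2@(0,4) -> at (1,5): 0 [-], cum=0
Step 4: p0@(0,4) p1@ESC p2@ESC -> at (1,5): 0 [-], cum=0
Step 5: p0@ESC p1@ESC p2@ESC -> at (1,5): 0 [-], cum=0
Total visits = 0

Answer: 0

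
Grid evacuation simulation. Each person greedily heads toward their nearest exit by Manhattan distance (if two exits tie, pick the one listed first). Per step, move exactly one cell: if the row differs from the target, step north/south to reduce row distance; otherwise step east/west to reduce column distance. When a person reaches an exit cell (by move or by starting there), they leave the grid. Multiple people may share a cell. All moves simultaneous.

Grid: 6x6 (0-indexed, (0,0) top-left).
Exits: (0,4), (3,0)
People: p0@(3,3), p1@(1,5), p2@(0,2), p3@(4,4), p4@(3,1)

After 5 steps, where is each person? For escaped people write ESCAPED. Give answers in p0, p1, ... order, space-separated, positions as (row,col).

Step 1: p0:(3,3)->(3,2) | p1:(1,5)->(0,5) | p2:(0,2)->(0,3) | p3:(4,4)->(3,4) | p4:(3,1)->(3,0)->EXIT
Step 2: p0:(3,2)->(3,1) | p1:(0,5)->(0,4)->EXIT | p2:(0,3)->(0,4)->EXIT | p3:(3,4)->(2,4) | p4:escaped
Step 3: p0:(3,1)->(3,0)->EXIT | p1:escaped | p2:escaped | p3:(2,4)->(1,4) | p4:escaped
Step 4: p0:escaped | p1:escaped | p2:escaped | p3:(1,4)->(0,4)->EXIT | p4:escaped

ESCAPED ESCAPED ESCAPED ESCAPED ESCAPED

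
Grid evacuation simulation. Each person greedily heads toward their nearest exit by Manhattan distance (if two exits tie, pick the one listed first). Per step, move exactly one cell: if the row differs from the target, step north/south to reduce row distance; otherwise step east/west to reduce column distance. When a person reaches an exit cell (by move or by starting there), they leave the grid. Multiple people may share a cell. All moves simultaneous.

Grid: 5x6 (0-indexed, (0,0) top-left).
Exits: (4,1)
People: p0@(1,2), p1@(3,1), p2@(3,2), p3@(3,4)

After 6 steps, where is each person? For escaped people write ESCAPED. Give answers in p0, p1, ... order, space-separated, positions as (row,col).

Step 1: p0:(1,2)->(2,2) | p1:(3,1)->(4,1)->EXIT | p2:(3,2)->(4,2) | p3:(3,4)->(4,4)
Step 2: p0:(2,2)->(3,2) | p1:escaped | p2:(4,2)->(4,1)->EXIT | p3:(4,4)->(4,3)
Step 3: p0:(3,2)->(4,2) | p1:escaped | p2:escaped | p3:(4,3)->(4,2)
Step 4: p0:(4,2)->(4,1)->EXIT | p1:escaped | p2:escaped | p3:(4,2)->(4,1)->EXIT

ESCAPED ESCAPED ESCAPED ESCAPED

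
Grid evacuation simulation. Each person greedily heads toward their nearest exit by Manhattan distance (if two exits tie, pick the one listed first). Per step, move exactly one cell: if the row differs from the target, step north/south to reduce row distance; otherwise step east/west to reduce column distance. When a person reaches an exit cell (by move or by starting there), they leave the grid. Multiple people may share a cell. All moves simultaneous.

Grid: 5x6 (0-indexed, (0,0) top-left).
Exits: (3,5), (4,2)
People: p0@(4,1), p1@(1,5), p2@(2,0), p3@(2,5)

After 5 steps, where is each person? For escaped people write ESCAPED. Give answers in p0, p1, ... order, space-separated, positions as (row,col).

Step 1: p0:(4,1)->(4,2)->EXIT | p1:(1,5)->(2,5) | p2:(2,0)->(3,0) | p3:(2,5)->(3,5)->EXIT
Step 2: p0:escaped | p1:(2,5)->(3,5)->EXIT | p2:(3,0)->(4,0) | p3:escaped
Step 3: p0:escaped | p1:escaped | p2:(4,0)->(4,1) | p3:escaped
Step 4: p0:escaped | p1:escaped | p2:(4,1)->(4,2)->EXIT | p3:escaped

ESCAPED ESCAPED ESCAPED ESCAPED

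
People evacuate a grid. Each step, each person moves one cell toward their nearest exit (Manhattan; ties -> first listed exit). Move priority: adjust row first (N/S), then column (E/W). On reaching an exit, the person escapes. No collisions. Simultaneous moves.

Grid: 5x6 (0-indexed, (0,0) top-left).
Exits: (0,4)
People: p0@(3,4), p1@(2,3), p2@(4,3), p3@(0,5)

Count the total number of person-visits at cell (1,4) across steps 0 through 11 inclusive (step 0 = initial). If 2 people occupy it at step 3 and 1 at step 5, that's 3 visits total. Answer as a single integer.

Step 0: p0@(3,4) p1@(2,3) p2@(4,3) p3@(0,5) -> at (1,4): 0 [-], cum=0
Step 1: p0@(2,4) p1@(1,3) p2@(3,3) p3@ESC -> at (1,4): 0 [-], cum=0
Step 2: p0@(1,4) p1@(0,3) p2@(2,3) p3@ESC -> at (1,4): 1 [p0], cum=1
Step 3: p0@ESC p1@ESC p2@(1,3) p3@ESC -> at (1,4): 0 [-], cum=1
Step 4: p0@ESC p1@ESC p2@(0,3) p3@ESC -> at (1,4): 0 [-], cum=1
Step 5: p0@ESC p1@ESC p2@ESC p3@ESC -> at (1,4): 0 [-], cum=1
Total visits = 1

Answer: 1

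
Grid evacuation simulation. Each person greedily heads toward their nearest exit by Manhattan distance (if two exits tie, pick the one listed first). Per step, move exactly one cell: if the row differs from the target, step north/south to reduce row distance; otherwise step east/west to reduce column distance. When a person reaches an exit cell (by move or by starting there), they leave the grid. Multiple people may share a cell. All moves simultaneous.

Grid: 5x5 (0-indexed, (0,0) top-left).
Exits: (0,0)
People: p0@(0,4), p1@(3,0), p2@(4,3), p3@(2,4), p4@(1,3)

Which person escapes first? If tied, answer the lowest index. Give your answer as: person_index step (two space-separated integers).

Answer: 1 3

Derivation:
Step 1: p0:(0,4)->(0,3) | p1:(3,0)->(2,0) | p2:(4,3)->(3,3) | p3:(2,4)->(1,4) | p4:(1,3)->(0,3)
Step 2: p0:(0,3)->(0,2) | p1:(2,0)->(1,0) | p2:(3,3)->(2,3) | p3:(1,4)->(0,4) | p4:(0,3)->(0,2)
Step 3: p0:(0,2)->(0,1) | p1:(1,0)->(0,0)->EXIT | p2:(2,3)->(1,3) | p3:(0,4)->(0,3) | p4:(0,2)->(0,1)
Step 4: p0:(0,1)->(0,0)->EXIT | p1:escaped | p2:(1,3)->(0,3) | p3:(0,3)->(0,2) | p4:(0,1)->(0,0)->EXIT
Step 5: p0:escaped | p1:escaped | p2:(0,3)->(0,2) | p3:(0,2)->(0,1) | p4:escaped
Step 6: p0:escaped | p1:escaped | p2:(0,2)->(0,1) | p3:(0,1)->(0,0)->EXIT | p4:escaped
Step 7: p0:escaped | p1:escaped | p2:(0,1)->(0,0)->EXIT | p3:escaped | p4:escaped
Exit steps: [4, 3, 7, 6, 4]
First to escape: p1 at step 3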